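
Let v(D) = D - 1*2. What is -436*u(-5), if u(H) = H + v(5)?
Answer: 872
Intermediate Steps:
v(D) = -2 + D (v(D) = D - 2 = -2 + D)
u(H) = 3 + H (u(H) = H + (-2 + 5) = H + 3 = 3 + H)
-436*u(-5) = -436*(3 - 5) = -436*(-2) = 872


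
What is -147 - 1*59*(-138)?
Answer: 7995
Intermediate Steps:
-147 - 1*59*(-138) = -147 - 59*(-138) = -147 + 8142 = 7995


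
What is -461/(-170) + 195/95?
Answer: 15389/3230 ≈ 4.7644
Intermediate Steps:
-461/(-170) + 195/95 = -461*(-1/170) + 195*(1/95) = 461/170 + 39/19 = 15389/3230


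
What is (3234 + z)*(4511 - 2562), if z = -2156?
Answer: 2101022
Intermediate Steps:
(3234 + z)*(4511 - 2562) = (3234 - 2156)*(4511 - 2562) = 1078*1949 = 2101022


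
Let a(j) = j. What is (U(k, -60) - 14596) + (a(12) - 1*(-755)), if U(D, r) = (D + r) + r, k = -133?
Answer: -14082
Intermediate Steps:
U(D, r) = D + 2*r
(U(k, -60) - 14596) + (a(12) - 1*(-755)) = ((-133 + 2*(-60)) - 14596) + (12 - 1*(-755)) = ((-133 - 120) - 14596) + (12 + 755) = (-253 - 14596) + 767 = -14849 + 767 = -14082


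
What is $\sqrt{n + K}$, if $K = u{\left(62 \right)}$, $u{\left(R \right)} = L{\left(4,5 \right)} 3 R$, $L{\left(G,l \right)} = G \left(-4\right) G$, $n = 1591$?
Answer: $i \sqrt{10313} \approx 101.55 i$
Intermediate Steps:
$L{\left(G,l \right)} = - 4 G^{2}$ ($L{\left(G,l \right)} = - 4 G G = - 4 G^{2}$)
$u{\left(R \right)} = - 192 R$ ($u{\left(R \right)} = - 4 \cdot 4^{2} \cdot 3 R = \left(-4\right) 16 \cdot 3 R = \left(-64\right) 3 R = - 192 R$)
$K = -11904$ ($K = \left(-192\right) 62 = -11904$)
$\sqrt{n + K} = \sqrt{1591 - 11904} = \sqrt{-10313} = i \sqrt{10313}$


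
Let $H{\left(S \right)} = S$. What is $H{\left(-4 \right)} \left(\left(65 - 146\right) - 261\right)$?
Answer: $1368$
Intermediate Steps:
$H{\left(-4 \right)} \left(\left(65 - 146\right) - 261\right) = - 4 \left(\left(65 - 146\right) - 261\right) = - 4 \left(-81 - 261\right) = \left(-4\right) \left(-342\right) = 1368$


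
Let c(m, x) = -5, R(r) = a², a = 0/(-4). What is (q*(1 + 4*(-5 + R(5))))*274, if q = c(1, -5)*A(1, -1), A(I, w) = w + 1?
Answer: 0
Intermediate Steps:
a = 0 (a = 0*(-¼) = 0)
A(I, w) = 1 + w
R(r) = 0 (R(r) = 0² = 0)
q = 0 (q = -5*(1 - 1) = -5*0 = 0)
(q*(1 + 4*(-5 + R(5))))*274 = (0*(1 + 4*(-5 + 0)))*274 = (0*(1 + 4*(-5)))*274 = (0*(1 - 20))*274 = (0*(-19))*274 = 0*274 = 0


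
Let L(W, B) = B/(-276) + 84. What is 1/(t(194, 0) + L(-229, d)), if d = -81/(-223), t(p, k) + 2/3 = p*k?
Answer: 61548/5128919 ≈ 0.012000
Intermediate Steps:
t(p, k) = -⅔ + k*p (t(p, k) = -⅔ + p*k = -⅔ + k*p)
d = 81/223 (d = -81*(-1/223) = 81/223 ≈ 0.36323)
L(W, B) = 84 - B/276 (L(W, B) = -B/276 + 84 = 84 - B/276)
1/(t(194, 0) + L(-229, d)) = 1/((-⅔ + 0*194) + (84 - 1/276*81/223)) = 1/((-⅔ + 0) + (84 - 27/20516)) = 1/(-⅔ + 1723317/20516) = 1/(5128919/61548) = 61548/5128919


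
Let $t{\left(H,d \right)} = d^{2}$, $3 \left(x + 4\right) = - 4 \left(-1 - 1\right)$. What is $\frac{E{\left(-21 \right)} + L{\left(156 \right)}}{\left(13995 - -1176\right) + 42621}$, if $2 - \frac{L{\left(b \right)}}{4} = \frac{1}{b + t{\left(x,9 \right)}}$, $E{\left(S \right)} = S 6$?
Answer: $- \frac{13985}{6848352} \approx -0.0020421$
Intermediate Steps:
$x = - \frac{4}{3}$ ($x = -4 + \frac{\left(-4\right) \left(-1 - 1\right)}{3} = -4 + \frac{\left(-4\right) \left(-2\right)}{3} = -4 + \frac{1}{3} \cdot 8 = -4 + \frac{8}{3} = - \frac{4}{3} \approx -1.3333$)
$E{\left(S \right)} = 6 S$
$L{\left(b \right)} = 8 - \frac{4}{81 + b}$ ($L{\left(b \right)} = 8 - \frac{4}{b + 9^{2}} = 8 - \frac{4}{b + 81} = 8 - \frac{4}{81 + b}$)
$\frac{E{\left(-21 \right)} + L{\left(156 \right)}}{\left(13995 - -1176\right) + 42621} = \frac{6 \left(-21\right) + \frac{4 \left(161 + 2 \cdot 156\right)}{81 + 156}}{\left(13995 - -1176\right) + 42621} = \frac{-126 + \frac{4 \left(161 + 312\right)}{237}}{\left(13995 + 1176\right) + 42621} = \frac{-126 + 4 \cdot \frac{1}{237} \cdot 473}{15171 + 42621} = \frac{-126 + \frac{1892}{237}}{57792} = \left(- \frac{27970}{237}\right) \frac{1}{57792} = - \frac{13985}{6848352}$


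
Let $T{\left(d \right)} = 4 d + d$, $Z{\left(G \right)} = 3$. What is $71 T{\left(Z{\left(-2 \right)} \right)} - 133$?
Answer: $932$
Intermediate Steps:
$T{\left(d \right)} = 5 d$
$71 T{\left(Z{\left(-2 \right)} \right)} - 133 = 71 \cdot 5 \cdot 3 - 133 = 71 \cdot 15 - 133 = 1065 - 133 = 932$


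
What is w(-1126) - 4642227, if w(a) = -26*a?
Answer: -4612951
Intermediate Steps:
w(-1126) - 4642227 = -26*(-1126) - 4642227 = 29276 - 4642227 = -4612951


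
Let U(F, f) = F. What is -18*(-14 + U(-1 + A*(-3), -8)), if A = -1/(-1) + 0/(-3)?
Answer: 324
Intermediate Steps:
A = 1 (A = -1*(-1) + 0*(-⅓) = 1 + 0 = 1)
-18*(-14 + U(-1 + A*(-3), -8)) = -18*(-14 + (-1 + 1*(-3))) = -18*(-14 + (-1 - 3)) = -18*(-14 - 4) = -18*(-18) = 324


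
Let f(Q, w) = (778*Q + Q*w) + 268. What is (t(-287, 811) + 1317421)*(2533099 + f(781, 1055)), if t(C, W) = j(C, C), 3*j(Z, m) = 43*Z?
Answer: 15621554334680/3 ≈ 5.2072e+12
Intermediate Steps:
f(Q, w) = 268 + 778*Q + Q*w
j(Z, m) = 43*Z/3 (j(Z, m) = (43*Z)/3 = 43*Z/3)
t(C, W) = 43*C/3
(t(-287, 811) + 1317421)*(2533099 + f(781, 1055)) = ((43/3)*(-287) + 1317421)*(2533099 + (268 + 778*781 + 781*1055)) = (-12341/3 + 1317421)*(2533099 + (268 + 607618 + 823955)) = 3939922*(2533099 + 1431841)/3 = (3939922/3)*3964940 = 15621554334680/3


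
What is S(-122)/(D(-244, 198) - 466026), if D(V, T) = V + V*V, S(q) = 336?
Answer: -56/67789 ≈ -0.00082609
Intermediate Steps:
D(V, T) = V + V**2
S(-122)/(D(-244, 198) - 466026) = 336/(-244*(1 - 244) - 466026) = 336/(-244*(-243) - 466026) = 336/(59292 - 466026) = 336/(-406734) = 336*(-1/406734) = -56/67789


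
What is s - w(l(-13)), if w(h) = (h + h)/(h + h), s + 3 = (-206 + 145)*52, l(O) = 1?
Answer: -3176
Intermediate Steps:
s = -3175 (s = -3 + (-206 + 145)*52 = -3 - 61*52 = -3 - 3172 = -3175)
w(h) = 1 (w(h) = (2*h)/((2*h)) = (2*h)*(1/(2*h)) = 1)
s - w(l(-13)) = -3175 - 1*1 = -3175 - 1 = -3176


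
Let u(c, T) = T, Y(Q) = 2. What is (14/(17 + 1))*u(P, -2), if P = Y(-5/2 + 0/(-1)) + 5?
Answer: -14/9 ≈ -1.5556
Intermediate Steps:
P = 7 (P = 2 + 5 = 7)
(14/(17 + 1))*u(P, -2) = (14/(17 + 1))*(-2) = (14/18)*(-2) = ((1/18)*14)*(-2) = (7/9)*(-2) = -14/9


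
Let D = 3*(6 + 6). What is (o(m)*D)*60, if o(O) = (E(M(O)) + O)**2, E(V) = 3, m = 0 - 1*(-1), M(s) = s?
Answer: 34560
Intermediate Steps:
D = 36 (D = 3*12 = 36)
m = 1 (m = 0 + 1 = 1)
o(O) = (3 + O)**2
(o(m)*D)*60 = ((3 + 1)**2*36)*60 = (4**2*36)*60 = (16*36)*60 = 576*60 = 34560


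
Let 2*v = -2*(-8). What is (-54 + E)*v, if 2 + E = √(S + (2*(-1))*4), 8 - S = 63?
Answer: -448 + 24*I*√7 ≈ -448.0 + 63.498*I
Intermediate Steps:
S = -55 (S = 8 - 1*63 = 8 - 63 = -55)
v = 8 (v = (-2*(-8))/2 = (½)*16 = 8)
E = -2 + 3*I*√7 (E = -2 + √(-55 + (2*(-1))*4) = -2 + √(-55 - 2*4) = -2 + √(-55 - 8) = -2 + √(-63) = -2 + 3*I*√7 ≈ -2.0 + 7.9373*I)
(-54 + E)*v = (-54 + (-2 + 3*I*√7))*8 = (-56 + 3*I*√7)*8 = -448 + 24*I*√7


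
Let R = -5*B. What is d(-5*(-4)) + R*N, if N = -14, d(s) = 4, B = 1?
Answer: 74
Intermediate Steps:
R = -5 (R = -5*1 = -5)
d(-5*(-4)) + R*N = 4 - 5*(-14) = 4 + 70 = 74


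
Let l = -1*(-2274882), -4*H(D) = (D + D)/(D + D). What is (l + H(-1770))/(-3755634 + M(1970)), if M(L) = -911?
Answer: -9099527/15026180 ≈ -0.60558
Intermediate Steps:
H(D) = -1/4 (H(D) = -(D + D)/(4*(D + D)) = -2*D/(4*(2*D)) = -2*D*1/(2*D)/4 = -1/4*1 = -1/4)
l = 2274882
(l + H(-1770))/(-3755634 + M(1970)) = (2274882 - 1/4)/(-3755634 - 911) = (9099527/4)/(-3756545) = (9099527/4)*(-1/3756545) = -9099527/15026180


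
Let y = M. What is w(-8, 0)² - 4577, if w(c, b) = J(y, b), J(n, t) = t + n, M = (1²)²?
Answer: -4576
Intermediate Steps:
M = 1 (M = 1² = 1)
y = 1
J(n, t) = n + t
w(c, b) = 1 + b
w(-8, 0)² - 4577 = (1 + 0)² - 4577 = 1² - 4577 = 1 - 4577 = -4576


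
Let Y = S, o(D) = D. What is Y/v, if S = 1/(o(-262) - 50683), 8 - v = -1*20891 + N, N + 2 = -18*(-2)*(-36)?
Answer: -1/1130826165 ≈ -8.8431e-10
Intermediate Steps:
N = -1298 (N = -2 - 18*(-2)*(-36) = -2 + 36*(-36) = -2 - 1296 = -1298)
v = 22197 (v = 8 - (-1*20891 - 1298) = 8 - (-20891 - 1298) = 8 - 1*(-22189) = 8 + 22189 = 22197)
S = -1/50945 (S = 1/(-262 - 50683) = 1/(-50945) = -1/50945 ≈ -1.9629e-5)
Y = -1/50945 ≈ -1.9629e-5
Y/v = -1/50945/22197 = -1/50945*1/22197 = -1/1130826165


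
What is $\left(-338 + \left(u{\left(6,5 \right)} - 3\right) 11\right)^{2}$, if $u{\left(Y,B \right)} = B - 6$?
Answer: $145924$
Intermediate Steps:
$u{\left(Y,B \right)} = -6 + B$ ($u{\left(Y,B \right)} = B - 6 = -6 + B$)
$\left(-338 + \left(u{\left(6,5 \right)} - 3\right) 11\right)^{2} = \left(-338 + \left(\left(-6 + 5\right) - 3\right) 11\right)^{2} = \left(-338 + \left(-1 - 3\right) 11\right)^{2} = \left(-338 - 44\right)^{2} = \left(-382\right)^{2} = 145924$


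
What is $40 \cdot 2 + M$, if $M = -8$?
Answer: $72$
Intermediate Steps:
$40 \cdot 2 + M = 40 \cdot 2 - 8 = 80 - 8 = 72$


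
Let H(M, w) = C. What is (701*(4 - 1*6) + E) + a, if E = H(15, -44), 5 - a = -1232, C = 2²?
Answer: -161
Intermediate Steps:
C = 4
H(M, w) = 4
a = 1237 (a = 5 - 1*(-1232) = 5 + 1232 = 1237)
E = 4
(701*(4 - 1*6) + E) + a = (701*(4 - 1*6) + 4) + 1237 = (701*(4 - 6) + 4) + 1237 = (701*(-2) + 4) + 1237 = (-1402 + 4) + 1237 = -1398 + 1237 = -161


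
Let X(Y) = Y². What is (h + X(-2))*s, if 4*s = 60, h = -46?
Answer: -630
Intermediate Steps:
s = 15 (s = (¼)*60 = 15)
(h + X(-2))*s = (-46 + (-2)²)*15 = (-46 + 4)*15 = -42*15 = -630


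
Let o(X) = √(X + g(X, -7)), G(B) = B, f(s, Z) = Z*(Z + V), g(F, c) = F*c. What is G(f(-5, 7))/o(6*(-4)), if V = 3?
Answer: 35/6 ≈ 5.8333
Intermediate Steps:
f(s, Z) = Z*(3 + Z) (f(s, Z) = Z*(Z + 3) = Z*(3 + Z))
o(X) = √6*√(-X) (o(X) = √(X + X*(-7)) = √(X - 7*X) = √(-6*X) = √6*√(-X))
G(f(-5, 7))/o(6*(-4)) = (7*(3 + 7))/((√6*√(-6*(-4)))) = (7*10)/((√6*√(-1*(-24)))) = 70/((√6*√24)) = 70/((√6*(2*√6))) = 70/12 = 70*(1/12) = 35/6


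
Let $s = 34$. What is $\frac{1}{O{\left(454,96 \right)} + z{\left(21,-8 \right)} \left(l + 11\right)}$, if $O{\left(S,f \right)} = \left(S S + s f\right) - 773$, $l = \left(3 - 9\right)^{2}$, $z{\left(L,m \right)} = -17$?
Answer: $\frac{1}{207808} \approx 4.8121 \cdot 10^{-6}$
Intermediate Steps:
$l = 36$ ($l = \left(-6\right)^{2} = 36$)
$O{\left(S,f \right)} = -773 + S^{2} + 34 f$ ($O{\left(S,f \right)} = \left(S S + 34 f\right) - 773 = \left(S^{2} + 34 f\right) - 773 = -773 + S^{2} + 34 f$)
$\frac{1}{O{\left(454,96 \right)} + z{\left(21,-8 \right)} \left(l + 11\right)} = \frac{1}{\left(-773 + 454^{2} + 34 \cdot 96\right) - 17 \left(36 + 11\right)} = \frac{1}{\left(-773 + 206116 + 3264\right) - 799} = \frac{1}{208607 - 799} = \frac{1}{207808}$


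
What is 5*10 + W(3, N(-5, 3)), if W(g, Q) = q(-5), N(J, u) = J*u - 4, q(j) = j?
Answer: 45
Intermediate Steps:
N(J, u) = -4 + J*u
W(g, Q) = -5
5*10 + W(3, N(-5, 3)) = 5*10 - 5 = 50 - 5 = 45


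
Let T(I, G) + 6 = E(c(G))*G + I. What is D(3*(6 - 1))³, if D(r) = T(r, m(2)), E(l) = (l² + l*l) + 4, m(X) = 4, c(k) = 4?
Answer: 3581577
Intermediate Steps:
E(l) = 4 + 2*l² (E(l) = (l² + l²) + 4 = 2*l² + 4 = 4 + 2*l²)
T(I, G) = -6 + I + 36*G (T(I, G) = -6 + ((4 + 2*4²)*G + I) = -6 + ((4 + 2*16)*G + I) = -6 + ((4 + 32)*G + I) = -6 + (36*G + I) = -6 + (I + 36*G) = -6 + I + 36*G)
D(r) = 138 + r (D(r) = -6 + r + 36*4 = -6 + r + 144 = 138 + r)
D(3*(6 - 1))³ = (138 + 3*(6 - 1))³ = (138 + 3*5)³ = (138 + 15)³ = 153³ = 3581577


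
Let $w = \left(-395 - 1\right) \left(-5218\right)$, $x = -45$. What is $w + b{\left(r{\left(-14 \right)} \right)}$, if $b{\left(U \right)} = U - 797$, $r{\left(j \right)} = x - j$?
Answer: $2065500$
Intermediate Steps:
$r{\left(j \right)} = -45 - j$
$b{\left(U \right)} = -797 + U$
$w = 2066328$ ($w = \left(-396\right) \left(-5218\right) = 2066328$)
$w + b{\left(r{\left(-14 \right)} \right)} = 2066328 - 828 = 2065500$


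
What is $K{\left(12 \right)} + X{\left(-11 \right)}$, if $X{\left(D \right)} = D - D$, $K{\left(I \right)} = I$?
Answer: $12$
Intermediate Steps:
$X{\left(D \right)} = 0$
$K{\left(12 \right)} + X{\left(-11 \right)} = 12 + 0 = 12$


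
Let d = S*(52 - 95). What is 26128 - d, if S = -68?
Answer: 23204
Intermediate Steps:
d = 2924 (d = -68*(52 - 95) = -68*(-43) = 2924)
26128 - d = 26128 - 1*2924 = 26128 - 2924 = 23204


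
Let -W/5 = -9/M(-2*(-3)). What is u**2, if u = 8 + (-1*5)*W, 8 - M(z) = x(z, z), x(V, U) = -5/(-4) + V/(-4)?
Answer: 44944/121 ≈ 371.44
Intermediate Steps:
x(V, U) = 5/4 - V/4 (x(V, U) = -5*(-1/4) + V*(-1/4) = 5/4 - V/4)
M(z) = 27/4 + z/4 (M(z) = 8 - (5/4 - z/4) = 8 + (-5/4 + z/4) = 27/4 + z/4)
W = 60/11 (W = -(-45)/(27/4 + (-2*(-3))/4) = -(-45)/(27/4 + (1/4)*6) = -(-45)/(27/4 + 3/2) = -(-45)/33/4 = -(-45)*4/33 = -5*(-12/11) = 60/11 ≈ 5.4545)
u = -212/11 (u = 8 - 1*5*(60/11) = 8 - 5*60/11 = 8 - 300/11 = -212/11 ≈ -19.273)
u**2 = (-212/11)**2 = 44944/121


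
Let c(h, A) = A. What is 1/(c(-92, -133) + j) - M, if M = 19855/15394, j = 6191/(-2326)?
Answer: -6301031839/4857561306 ≈ -1.2972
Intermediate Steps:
j = -6191/2326 (j = 6191*(-1/2326) = -6191/2326 ≈ -2.6617)
M = 19855/15394 (M = 19855*(1/15394) = 19855/15394 ≈ 1.2898)
1/(c(-92, -133) + j) - M = 1/(-133 - 6191/2326) - 1*19855/15394 = 1/(-315549/2326) - 19855/15394 = -2326/315549 - 19855/15394 = -6301031839/4857561306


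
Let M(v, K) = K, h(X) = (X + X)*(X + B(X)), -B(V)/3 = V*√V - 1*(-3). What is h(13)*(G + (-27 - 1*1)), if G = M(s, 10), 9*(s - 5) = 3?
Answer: -1872 + 18252*√13 ≈ 63937.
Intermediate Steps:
B(V) = -9 - 3*V^(3/2) (B(V) = -3*(V*√V - 1*(-3)) = -3*(V^(3/2) + 3) = -3*(3 + V^(3/2)) = -9 - 3*V^(3/2))
s = 16/3 (s = 5 + (⅑)*3 = 5 + ⅓ = 16/3 ≈ 5.3333)
h(X) = 2*X*(-9 + X - 3*X^(3/2)) (h(X) = (X + X)*(X + (-9 - 3*X^(3/2))) = (2*X)*(-9 + X - 3*X^(3/2)) = 2*X*(-9 + X - 3*X^(3/2)))
G = 10
h(13)*(G + (-27 - 1*1)) = (-2*13*(9 - 1*13 + 3*13^(3/2)))*(10 + (-27 - 1*1)) = (-2*13*(9 - 13 + 3*(13*√13)))*(10 + (-27 - 1)) = (-2*13*(9 - 13 + 39*√13))*(10 - 28) = -2*13*(-4 + 39*√13)*(-18) = (104 - 1014*√13)*(-18) = -1872 + 18252*√13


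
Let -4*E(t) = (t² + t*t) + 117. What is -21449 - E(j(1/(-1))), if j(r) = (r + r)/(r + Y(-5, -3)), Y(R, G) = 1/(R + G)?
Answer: -6939487/324 ≈ -21418.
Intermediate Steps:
Y(R, G) = 1/(G + R)
j(r) = 2*r/(-⅛ + r) (j(r) = (r + r)/(r + 1/(-3 - 5)) = (2*r)/(r + 1/(-8)) = (2*r)/(r - ⅛) = (2*r)/(-⅛ + r) = 2*r/(-⅛ + r))
E(t) = -117/4 - t²/2 (E(t) = -((t² + t*t) + 117)/4 = -((t² + t²) + 117)/4 = -(2*t² + 117)/4 = -(117 + 2*t²)/4 = -117/4 - t²/2)
-21449 - E(j(1/(-1))) = -21449 - (-117/4 - 256/(-1 + 8/(-1))²/2) = -21449 - (-117/4 - 256/(-1 + 8*(-1))²/2) = -21449 - (-117/4 - 256/(-1 - 8)²/2) = -21449 - (-117/4 - (16*(-1)/(-9))²/2) = -21449 - (-117/4 - (16*(-1)*(-⅑))²/2) = -21449 - (-117/4 - (16/9)²/2) = -21449 - (-117/4 - ½*256/81) = -21449 - (-117/4 - 128/81) = -21449 - 1*(-9989/324) = -21449 + 9989/324 = -6939487/324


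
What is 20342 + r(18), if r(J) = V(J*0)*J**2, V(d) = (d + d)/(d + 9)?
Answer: 20342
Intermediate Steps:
V(d) = 2*d/(9 + d) (V(d) = (2*d)/(9 + d) = 2*d/(9 + d))
r(J) = 0 (r(J) = (2*(J*0)/(9 + J*0))*J**2 = (2*0/(9 + 0))*J**2 = (2*0/9)*J**2 = (2*0*(1/9))*J**2 = 0*J**2 = 0)
20342 + r(18) = 20342 + 0 = 20342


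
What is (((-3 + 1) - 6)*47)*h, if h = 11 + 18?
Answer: -10904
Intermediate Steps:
h = 29
(((-3 + 1) - 6)*47)*h = (((-3 + 1) - 6)*47)*29 = ((-2 - 6)*47)*29 = -8*47*29 = -376*29 = -10904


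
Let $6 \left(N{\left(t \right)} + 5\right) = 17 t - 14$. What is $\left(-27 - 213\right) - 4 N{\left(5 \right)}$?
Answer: $- \frac{802}{3} \approx -267.33$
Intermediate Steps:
$N{\left(t \right)} = - \frac{22}{3} + \frac{17 t}{6}$ ($N{\left(t \right)} = -5 + \frac{17 t - 14}{6} = -5 + \frac{-14 + 17 t}{6} = -5 + \left(- \frac{7}{3} + \frac{17 t}{6}\right) = - \frac{22}{3} + \frac{17 t}{6}$)
$\left(-27 - 213\right) - 4 N{\left(5 \right)} = \left(-27 - 213\right) - 4 \left(- \frac{22}{3} + \frac{17}{6} \cdot 5\right) = -240 - 4 \left(- \frac{22}{3} + \frac{85}{6}\right) = -240 - \frac{82}{3} = - \frac{802}{3}$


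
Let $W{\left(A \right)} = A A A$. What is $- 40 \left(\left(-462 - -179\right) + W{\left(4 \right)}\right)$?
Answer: $8760$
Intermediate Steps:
$W{\left(A \right)} = A^{3}$ ($W{\left(A \right)} = A^{2} A = A^{3}$)
$- 40 \left(\left(-462 - -179\right) + W{\left(4 \right)}\right) = - 40 \left(\left(-462 - -179\right) + 4^{3}\right) = - 40 \left(\left(-462 + 179\right) + 64\right) = - 40 \left(-283 + 64\right) = \left(-40\right) \left(-219\right) = 8760$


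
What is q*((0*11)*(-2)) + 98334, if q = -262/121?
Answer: 98334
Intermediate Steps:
q = -262/121 (q = -262*1/121 = -262/121 ≈ -2.1653)
q*((0*11)*(-2)) + 98334 = -262*0*11*(-2)/121 + 98334 = -0*(-2) + 98334 = -262/121*0 + 98334 = 0 + 98334 = 98334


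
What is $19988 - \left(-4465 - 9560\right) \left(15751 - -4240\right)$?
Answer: $280393763$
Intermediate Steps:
$19988 - \left(-4465 - 9560\right) \left(15751 - -4240\right) = 19988 - - 14025 \left(15751 + \left(-7972 + 12212\right)\right) = 19988 - - 14025 \left(15751 + 4240\right) = 19988 - \left(-14025\right) 19991 = 19988 - -280373775 = 19988 + 280373775 = 280393763$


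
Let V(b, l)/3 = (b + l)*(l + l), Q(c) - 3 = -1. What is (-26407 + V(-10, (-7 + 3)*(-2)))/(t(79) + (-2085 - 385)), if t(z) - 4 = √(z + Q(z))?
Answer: 26503/2457 ≈ 10.787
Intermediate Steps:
Q(c) = 2 (Q(c) = 3 - 1 = 2)
t(z) = 4 + √(2 + z) (t(z) = 4 + √(z + 2) = 4 + √(2 + z))
V(b, l) = 6*l*(b + l) (V(b, l) = 3*((b + l)*(l + l)) = 3*((b + l)*(2*l)) = 3*(2*l*(b + l)) = 6*l*(b + l))
(-26407 + V(-10, (-7 + 3)*(-2)))/(t(79) + (-2085 - 385)) = (-26407 + 6*((-7 + 3)*(-2))*(-10 + (-7 + 3)*(-2)))/((4 + √(2 + 79)) + (-2085 - 385)) = (-26407 + 6*(-4*(-2))*(-10 - 4*(-2)))/((4 + √81) - 2470) = (-26407 + 6*8*(-10 + 8))/((4 + 9) - 2470) = (-26407 + 6*8*(-2))/(13 - 2470) = (-26407 - 96)/(-2457) = -26503*(-1/2457) = 26503/2457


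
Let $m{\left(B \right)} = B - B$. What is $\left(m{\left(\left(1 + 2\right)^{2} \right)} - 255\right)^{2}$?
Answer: $65025$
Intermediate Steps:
$m{\left(B \right)} = 0$
$\left(m{\left(\left(1 + 2\right)^{2} \right)} - 255\right)^{2} = \left(0 - 255\right)^{2} = \left(-255\right)^{2} = 65025$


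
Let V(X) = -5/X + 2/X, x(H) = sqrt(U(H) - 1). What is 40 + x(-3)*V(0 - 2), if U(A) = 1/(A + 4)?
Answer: 40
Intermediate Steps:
U(A) = 1/(4 + A)
x(H) = sqrt(-1 + 1/(4 + H)) (x(H) = sqrt(1/(4 + H) - 1) = sqrt(-1 + 1/(4 + H)))
V(X) = -3/X
40 + x(-3)*V(0 - 2) = 40 + sqrt((-3 - 1*(-3))/(4 - 3))*(-3/(0 - 2)) = 40 + sqrt((-3 + 3)/1)*(-3/(-2)) = 40 + sqrt(1*0)*(-3*(-1/2)) = 40 + sqrt(0)*(3/2) = 40 + 0*(3/2) = 40 + 0 = 40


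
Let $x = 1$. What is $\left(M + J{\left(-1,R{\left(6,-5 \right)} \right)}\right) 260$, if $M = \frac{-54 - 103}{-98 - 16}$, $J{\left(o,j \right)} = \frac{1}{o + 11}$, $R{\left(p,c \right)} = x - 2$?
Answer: $\frac{21892}{57} \approx 384.07$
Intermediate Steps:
$R{\left(p,c \right)} = -1$ ($R{\left(p,c \right)} = 1 - 2 = -1$)
$J{\left(o,j \right)} = \frac{1}{11 + o}$
$M = \frac{157}{114}$ ($M = - \frac{157}{-114} = \left(-157\right) \left(- \frac{1}{114}\right) = \frac{157}{114} \approx 1.3772$)
$\left(M + J{\left(-1,R{\left(6,-5 \right)} \right)}\right) 260 = \left(\frac{157}{114} + \frac{1}{11 - 1}\right) 260 = \left(\frac{157}{114} + \frac{1}{10}\right) 260 = \frac{421}{285} \cdot 260 = \frac{21892}{57}$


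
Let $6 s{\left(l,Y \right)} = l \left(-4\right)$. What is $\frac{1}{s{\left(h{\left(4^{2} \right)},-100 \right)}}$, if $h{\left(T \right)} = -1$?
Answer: $\frac{3}{2} \approx 1.5$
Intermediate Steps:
$s{\left(l,Y \right)} = - \frac{2 l}{3}$ ($s{\left(l,Y \right)} = \frac{l \left(-4\right)}{6} = \frac{\left(-4\right) l}{6} = - \frac{2 l}{3}$)
$\frac{1}{s{\left(h{\left(4^{2} \right)},-100 \right)}} = \frac{1}{\left(- \frac{2}{3}\right) \left(-1\right)} = \frac{1}{\frac{2}{3}} = \frac{3}{2}$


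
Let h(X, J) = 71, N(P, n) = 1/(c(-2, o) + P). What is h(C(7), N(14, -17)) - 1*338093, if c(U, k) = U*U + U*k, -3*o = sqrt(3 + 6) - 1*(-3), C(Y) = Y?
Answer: -338022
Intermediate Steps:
o = -2 (o = -(sqrt(3 + 6) - 1*(-3))/3 = -(sqrt(9) + 3)/3 = -(3 + 3)/3 = -1/3*6 = -2)
c(U, k) = U**2 + U*k
N(P, n) = 1/(8 + P) (N(P, n) = 1/(-2*(-2 - 2) + P) = 1/(-2*(-4) + P) = 1/(8 + P))
h(C(7), N(14, -17)) - 1*338093 = 71 - 1*338093 = 71 - 338093 = -338022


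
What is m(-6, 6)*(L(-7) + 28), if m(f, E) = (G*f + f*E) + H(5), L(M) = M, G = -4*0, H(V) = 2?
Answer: -714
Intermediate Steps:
G = 0
m(f, E) = 2 + E*f (m(f, E) = (0*f + f*E) + 2 = (0 + E*f) + 2 = E*f + 2 = 2 + E*f)
m(-6, 6)*(L(-7) + 28) = (2 + 6*(-6))*(-7 + 28) = (2 - 36)*21 = -34*21 = -714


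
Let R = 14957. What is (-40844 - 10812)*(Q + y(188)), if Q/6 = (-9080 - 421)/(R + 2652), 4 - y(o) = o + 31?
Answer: 198510960296/17609 ≈ 1.1273e+7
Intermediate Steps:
y(o) = -27 - o (y(o) = 4 - (o + 31) = 4 - (31 + o) = 4 + (-31 - o) = -27 - o)
Q = -57006/17609 (Q = 6*((-9080 - 421)/(14957 + 2652)) = 6*(-9501/17609) = -57006/17609 ≈ -3.2373)
(-40844 - 10812)*(Q + y(188)) = (-40844 - 10812)*(-57006/17609 + (-27 - 1*188)) = -51656*(-57006/17609 + (-27 - 188)) = -51656*(-57006/17609 - 215) = -51656*(-3842941/17609) = 198510960296/17609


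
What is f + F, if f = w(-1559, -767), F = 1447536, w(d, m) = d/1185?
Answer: 1715328601/1185 ≈ 1.4475e+6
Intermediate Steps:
w(d, m) = d/1185 (w(d, m) = d*(1/1185) = d/1185)
f = -1559/1185 (f = (1/1185)*(-1559) = -1559/1185 ≈ -1.3156)
f + F = -1559/1185 + 1447536 = 1715328601/1185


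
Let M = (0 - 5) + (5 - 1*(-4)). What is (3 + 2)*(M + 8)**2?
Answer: 720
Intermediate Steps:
M = 4 (M = -5 + (5 + 4) = -5 + 9 = 4)
(3 + 2)*(M + 8)**2 = (3 + 2)*(4 + 8)**2 = 5*12**2 = 5*144 = 720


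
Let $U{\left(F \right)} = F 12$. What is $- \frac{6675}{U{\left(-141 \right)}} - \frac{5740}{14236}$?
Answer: $\frac{7109435}{2007276} \approx 3.5418$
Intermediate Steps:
$U{\left(F \right)} = 12 F$
$- \frac{6675}{U{\left(-141 \right)}} - \frac{5740}{14236} = - \frac{6675}{12 \left(-141\right)} - \frac{5740}{14236} = - \frac{6675}{-1692} - \frac{1435}{3559} = \left(-6675\right) \left(- \frac{1}{1692}\right) - \frac{1435}{3559} = \frac{2225}{564} - \frac{1435}{3559} = \frac{7109435}{2007276}$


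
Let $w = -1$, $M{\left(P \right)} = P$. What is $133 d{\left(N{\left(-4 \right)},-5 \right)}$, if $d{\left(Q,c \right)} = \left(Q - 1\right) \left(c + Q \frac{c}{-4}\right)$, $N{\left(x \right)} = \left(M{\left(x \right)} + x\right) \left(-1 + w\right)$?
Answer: $29925$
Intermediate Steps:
$N{\left(x \right)} = - 4 x$ ($N{\left(x \right)} = \left(x + x\right) \left(-1 - 1\right) = 2 x \left(-2\right) = - 4 x$)
$d{\left(Q,c \right)} = \left(-1 + Q\right) \left(c - \frac{Q c}{4}\right)$ ($d{\left(Q,c \right)} = \left(-1 + Q\right) \left(c + Q c \left(- \frac{1}{4}\right)\right) = \left(-1 + Q\right) \left(c + Q \left(- \frac{c}{4}\right)\right) = \left(-1 + Q\right) \left(c - \frac{Q c}{4}\right)$)
$133 d{\left(N{\left(-4 \right)},-5 \right)} = 133 \cdot \frac{1}{4} \left(-5\right) \left(-4 - \left(\left(-4\right) \left(-4\right)\right)^{2} + 5 \left(\left(-4\right) \left(-4\right)\right)\right) = 133 \cdot \frac{1}{4} \left(-5\right) \left(-4 - 16^{2} + 5 \cdot 16\right) = 133 \cdot \frac{1}{4} \left(-5\right) \left(-4 - 256 + 80\right) = 133 \cdot \frac{1}{4} \left(-5\right) \left(-180\right) = 133 \cdot 225 = 29925$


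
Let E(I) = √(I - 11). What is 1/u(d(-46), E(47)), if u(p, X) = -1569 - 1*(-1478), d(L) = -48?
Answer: -1/91 ≈ -0.010989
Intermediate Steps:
E(I) = √(-11 + I)
u(p, X) = -91 (u(p, X) = -1569 + 1478 = -91)
1/u(d(-46), E(47)) = 1/(-91) = -1/91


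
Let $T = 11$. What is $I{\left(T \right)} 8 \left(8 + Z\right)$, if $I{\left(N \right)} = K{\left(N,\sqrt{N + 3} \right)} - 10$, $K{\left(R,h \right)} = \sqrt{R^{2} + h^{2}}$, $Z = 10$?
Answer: $-1440 + 432 \sqrt{15} \approx 233.13$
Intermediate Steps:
$I{\left(N \right)} = -10 + \sqrt{3 + N + N^{2}}$ ($I{\left(N \right)} = \sqrt{N^{2} + \left(\sqrt{N + 3}\right)^{2}} - 10 = \sqrt{N^{2} + \left(\sqrt{3 + N}\right)^{2}} - 10 = \sqrt{N^{2} + \left(3 + N\right)} - 10 = \sqrt{3 + N + N^{2}} - 10 = -10 + \sqrt{3 + N + N^{2}}$)
$I{\left(T \right)} 8 \left(8 + Z\right) = \left(-10 + \sqrt{3 + 11 + 11^{2}}\right) 8 \left(8 + 10\right) = \left(-10 + \sqrt{3 + 11 + 121}\right) 8 \cdot 18 = \left(-10 + \sqrt{135}\right) 144 = \left(-10 + 3 \sqrt{15}\right) 144 = -1440 + 432 \sqrt{15}$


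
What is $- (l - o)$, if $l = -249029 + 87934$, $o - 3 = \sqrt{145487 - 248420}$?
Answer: $161098 + 3 i \sqrt{11437} \approx 1.611 \cdot 10^{5} + 320.83 i$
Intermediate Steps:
$o = 3 + 3 i \sqrt{11437}$ ($o = 3 + \sqrt{145487 - 248420} = 3 + \sqrt{-102933} = 3 + 3 i \sqrt{11437} \approx 3.0 + 320.83 i$)
$l = -161095$
$- (l - o) = - (-161095 - \left(3 + 3 i \sqrt{11437}\right)) = - (-161098 - 3 i \sqrt{11437}) = 161098 + 3 i \sqrt{11437}$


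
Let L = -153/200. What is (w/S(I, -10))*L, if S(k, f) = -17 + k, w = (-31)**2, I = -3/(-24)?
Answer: 16337/375 ≈ 43.565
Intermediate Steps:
I = 1/8 (I = -3*(-1/24) = 1/8 ≈ 0.12500)
w = 961
L = -153/200 (L = -153*1/200 = -153/200 ≈ -0.76500)
(w/S(I, -10))*L = (961/(-17 + 1/8))*(-153/200) = (961/(-135/8))*(-153/200) = (961*(-8/135))*(-153/200) = -7688/135*(-153/200) = 16337/375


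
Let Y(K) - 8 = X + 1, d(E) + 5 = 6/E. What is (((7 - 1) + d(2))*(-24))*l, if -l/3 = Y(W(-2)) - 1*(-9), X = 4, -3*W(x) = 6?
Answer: 6336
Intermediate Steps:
W(x) = -2 (W(x) = -1/3*6 = -2)
d(E) = -5 + 6/E
Y(K) = 13 (Y(K) = 8 + (4 + 1) = 8 + 5 = 13)
l = -66 (l = -3*(13 - 1*(-9)) = -3*(13 + 9) = -3*22 = -66)
(((7 - 1) + d(2))*(-24))*l = (((7 - 1) + (-5 + 6/2))*(-24))*(-66) = ((6 + (-5 + 6*(1/2)))*(-24))*(-66) = ((6 + (-5 + 3))*(-24))*(-66) = ((6 - 2)*(-24))*(-66) = (4*(-24))*(-66) = -96*(-66) = 6336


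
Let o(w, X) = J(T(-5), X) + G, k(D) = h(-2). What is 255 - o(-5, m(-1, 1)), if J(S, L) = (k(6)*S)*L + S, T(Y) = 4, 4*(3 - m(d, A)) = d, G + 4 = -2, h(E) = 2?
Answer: 231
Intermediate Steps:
G = -6 (G = -4 - 2 = -6)
k(D) = 2
m(d, A) = 3 - d/4
J(S, L) = S + 2*L*S (J(S, L) = (2*S)*L + S = 2*L*S + S = S + 2*L*S)
o(w, X) = -2 + 8*X (o(w, X) = 4*(1 + 2*X) - 6 = (4 + 8*X) - 6 = -2 + 8*X)
255 - o(-5, m(-1, 1)) = 255 - (-2 + 8*(3 - ¼*(-1))) = 255 - (-2 + 8*(3 + ¼)) = 255 - (-2 + 8*(13/4)) = 255 - (-2 + 26) = 255 - 1*24 = 255 - 24 = 231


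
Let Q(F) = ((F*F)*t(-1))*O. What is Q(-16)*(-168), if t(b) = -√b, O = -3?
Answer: -129024*I ≈ -1.2902e+5*I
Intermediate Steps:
Q(F) = 3*I*F² (Q(F) = ((F*F)*(-√(-1)))*(-3) = (F²*(-I))*(-3) = -I*F²*(-3) = 3*I*F²)
Q(-16)*(-168) = (3*I*(-16)²)*(-168) = (3*I*256)*(-168) = (768*I)*(-168) = -129024*I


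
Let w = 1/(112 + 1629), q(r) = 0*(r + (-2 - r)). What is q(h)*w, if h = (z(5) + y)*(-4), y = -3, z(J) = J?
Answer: 0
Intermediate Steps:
h = -8 (h = (5 - 3)*(-4) = 2*(-4) = -8)
q(r) = 0 (q(r) = 0*(-2) = 0)
w = 1/1741 ≈ 0.00057438
q(h)*w = 0*(1/1741) = 0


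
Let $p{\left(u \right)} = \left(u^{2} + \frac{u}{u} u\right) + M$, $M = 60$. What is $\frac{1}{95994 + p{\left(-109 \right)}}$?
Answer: $\frac{1}{107826} \approx 9.2742 \cdot 10^{-6}$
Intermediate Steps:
$p{\left(u \right)} = 60 + u + u^{2}$ ($p{\left(u \right)} = \left(u^{2} + \frac{u}{u} u\right) + 60 = \left(u^{2} + 1 u\right) + 60 = \left(u^{2} + u\right) + 60 = \left(u + u^{2}\right) + 60 = 60 + u + u^{2}$)
$\frac{1}{95994 + p{\left(-109 \right)}} = \frac{1}{95994 + \left(60 - 109 + \left(-109\right)^{2}\right)} = \frac{1}{95994 + \left(60 - 109 + 11881\right)} = \frac{1}{95994 + 11832} = \frac{1}{107826}$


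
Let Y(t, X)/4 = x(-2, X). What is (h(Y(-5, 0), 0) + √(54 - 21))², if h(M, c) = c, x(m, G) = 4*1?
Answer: 33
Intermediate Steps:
x(m, G) = 4
Y(t, X) = 16 (Y(t, X) = 4*4 = 16)
(h(Y(-5, 0), 0) + √(54 - 21))² = (0 + √(54 - 21))² = (0 + √33)² = (√33)² = 33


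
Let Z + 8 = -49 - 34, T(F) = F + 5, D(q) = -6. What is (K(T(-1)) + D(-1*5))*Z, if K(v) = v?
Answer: 182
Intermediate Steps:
T(F) = 5 + F
Z = -91 (Z = -8 + (-49 - 34) = -8 - 83 = -91)
(K(T(-1)) + D(-1*5))*Z = ((5 - 1) - 6)*(-91) = (4 - 6)*(-91) = -2*(-91) = 182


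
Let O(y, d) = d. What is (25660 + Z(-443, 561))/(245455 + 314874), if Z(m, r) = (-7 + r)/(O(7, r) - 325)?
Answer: 275287/6010802 ≈ 0.045799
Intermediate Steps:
Z(m, r) = (-7 + r)/(-325 + r) (Z(m, r) = (-7 + r)/(r - 325) = (-7 + r)/(-325 + r))
(25660 + Z(-443, 561))/(245455 + 314874) = (25660 + (-7 + 561)/(-325 + 561))/(245455 + 314874) = (25660 + 554/236)/560329 = (25660 + (1/236)*554)*(1/560329) = (25660 + 277/118)*(1/560329) = (3028157/118)*(1/560329) = 275287/6010802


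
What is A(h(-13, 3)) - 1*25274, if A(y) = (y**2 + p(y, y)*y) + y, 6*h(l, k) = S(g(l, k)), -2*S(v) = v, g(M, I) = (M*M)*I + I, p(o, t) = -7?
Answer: -92851/4 ≈ -23213.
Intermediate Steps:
g(M, I) = I + I*M**2 (g(M, I) = M**2*I + I = I*M**2 + I = I + I*M**2)
S(v) = -v/2
h(l, k) = -k*(1 + l**2)/12 (h(l, k) = (-k*(1 + l**2)/2)/6 = -k*(1 + l**2)/12)
A(y) = y**2 - 6*y (A(y) = (y**2 - 7*y) + y = y**2 - 6*y)
A(h(-13, 3)) - 1*25274 = (-1/12*3*(1 + (-13)**2))*(-6 - 1/12*3*(1 + (-13)**2)) - 1*25274 = (-1/12*3*(1 + 169))*(-6 - 1/12*3*(1 + 169)) - 25274 = (-1/12*3*170)*(-6 - 1/12*3*170) - 25274 = -85*(-6 - 85/2)/2 - 25274 = -85/2*(-97/2) - 25274 = 8245/4 - 25274 = -92851/4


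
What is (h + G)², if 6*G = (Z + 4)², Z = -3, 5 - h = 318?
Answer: 3523129/36 ≈ 97865.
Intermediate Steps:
h = -313 (h = 5 - 1*318 = 5 - 318 = -313)
G = ⅙ (G = (-3 + 4)²/6 = (⅙)*1² = (⅙)*1 = ⅙ ≈ 0.16667)
(h + G)² = (-313 + ⅙)² = (-1877/6)² = 3523129/36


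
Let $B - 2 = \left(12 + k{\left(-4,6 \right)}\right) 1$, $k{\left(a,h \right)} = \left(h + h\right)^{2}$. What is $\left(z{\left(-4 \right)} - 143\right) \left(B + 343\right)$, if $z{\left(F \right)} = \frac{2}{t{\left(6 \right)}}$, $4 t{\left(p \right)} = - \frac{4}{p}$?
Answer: $-77655$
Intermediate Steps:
$t{\left(p \right)} = - \frac{1}{p}$ ($t{\left(p \right)} = \frac{\left(-4\right) \frac{1}{p}}{4} = - \frac{1}{p}$)
$k{\left(a,h \right)} = 4 h^{2}$ ($k{\left(a,h \right)} = \left(2 h\right)^{2} = 4 h^{2}$)
$z{\left(F \right)} = -12$ ($z{\left(F \right)} = \frac{2}{\left(-1\right) \frac{1}{6}} = \frac{2}{- \frac{1}{6}} = 2 \left(-6\right) = -12$)
$B = 158$ ($B = 2 + \left(12 + 4 \cdot 6^{2}\right) 1 = 2 + \left(12 + 4 \cdot 36\right) 1 = 2 + \left(12 + 144\right) 1 = 2 + 156 \cdot 1 = 2 + 156 = 158$)
$\left(z{\left(-4 \right)} - 143\right) \left(B + 343\right) = \left(-12 - 143\right) \left(158 + 343\right) = \left(-155\right) 501 = -77655$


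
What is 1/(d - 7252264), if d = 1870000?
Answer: -1/5382264 ≈ -1.8580e-7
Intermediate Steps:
1/(d - 7252264) = 1/(1870000 - 7252264) = 1/(-5382264) = -1/5382264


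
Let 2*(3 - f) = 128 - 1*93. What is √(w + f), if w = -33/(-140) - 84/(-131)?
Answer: I*√1145548495/9170 ≈ 3.6909*I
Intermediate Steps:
w = 16083/18340 (w = -33*(-1/140) - 84*(-1/131) = 33/140 + 84/131 = 16083/18340 ≈ 0.87694)
f = -29/2 (f = 3 - (128 - 1*93)/2 = 3 - (128 - 93)/2 = 3 - ½*35 = 3 - 35/2 = -29/2 ≈ -14.500)
√(w + f) = √(16083/18340 - 29/2) = √(-249847/18340) = I*√1145548495/9170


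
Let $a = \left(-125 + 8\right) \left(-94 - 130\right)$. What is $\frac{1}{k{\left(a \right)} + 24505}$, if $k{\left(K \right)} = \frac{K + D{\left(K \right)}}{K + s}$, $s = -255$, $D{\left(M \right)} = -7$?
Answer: $\frac{25953}{636004466} \approx 4.0806 \cdot 10^{-5}$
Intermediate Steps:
$a = 26208$ ($a = \left(-117\right) \left(-224\right) = 26208$)
$k{\left(K \right)} = \frac{-7 + K}{-255 + K}$ ($k{\left(K \right)} = \frac{K - 7}{K - 255} = \frac{-7 + K}{-255 + K}$)
$\frac{1}{k{\left(a \right)} + 24505} = \frac{1}{\frac{-7 + 26208}{-255 + 26208} + 24505} = \frac{1}{\frac{1}{25953} \cdot 26201 + 24505} = \frac{1}{\frac{26201}{25953} + 24505} = \frac{1}{\frac{636004466}{25953}} = \frac{25953}{636004466}$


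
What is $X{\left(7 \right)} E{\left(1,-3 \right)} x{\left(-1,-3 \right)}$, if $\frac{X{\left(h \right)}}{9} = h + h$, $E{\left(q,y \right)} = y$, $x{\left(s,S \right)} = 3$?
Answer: $-1134$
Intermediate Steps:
$X{\left(h \right)} = 18 h$ ($X{\left(h \right)} = 9 \left(h + h\right) = 9 \cdot 2 h = 18 h$)
$X{\left(7 \right)} E{\left(1,-3 \right)} x{\left(-1,-3 \right)} = 18 \cdot 7 \left(-3\right) 3 = 126 \left(-3\right) 3 = \left(-378\right) 3 = -1134$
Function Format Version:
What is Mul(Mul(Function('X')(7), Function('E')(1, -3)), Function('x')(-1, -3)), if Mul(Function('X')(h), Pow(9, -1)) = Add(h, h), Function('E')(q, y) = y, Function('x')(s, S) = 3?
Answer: -1134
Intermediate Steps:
Function('X')(h) = Mul(18, h) (Function('X')(h) = Mul(9, Add(h, h)) = Mul(9, Mul(2, h)) = Mul(18, h))
Mul(Mul(Function('X')(7), Function('E')(1, -3)), Function('x')(-1, -3)) = Mul(Mul(Mul(18, 7), -3), 3) = Mul(Mul(126, -3), 3) = Mul(-378, 3) = -1134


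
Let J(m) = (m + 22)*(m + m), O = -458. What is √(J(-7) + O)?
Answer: 2*I*√167 ≈ 25.846*I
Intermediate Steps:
J(m) = 2*m*(22 + m) (J(m) = (22 + m)*(2*m) = 2*m*(22 + m))
√(J(-7) + O) = √(2*(-7)*(22 - 7) - 458) = √(2*(-7)*15 - 458) = √(-210 - 458) = √(-668) = 2*I*√167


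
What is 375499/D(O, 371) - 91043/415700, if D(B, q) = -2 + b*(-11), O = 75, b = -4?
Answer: 78045555247/8729700 ≈ 8940.2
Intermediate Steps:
D(B, q) = 42 (D(B, q) = -2 - 4*(-11) = -2 + 44 = 42)
375499/D(O, 371) - 91043/415700 = 375499/42 - 91043/415700 = 78045555247/8729700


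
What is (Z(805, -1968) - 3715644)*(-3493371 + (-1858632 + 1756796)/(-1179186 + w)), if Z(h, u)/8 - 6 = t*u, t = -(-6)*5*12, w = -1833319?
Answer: 98749380341846875284/3012505 ≈ 3.2780e+13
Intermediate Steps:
t = 360 (t = -3*(-10)*12 = 30*12 = 360)
Z(h, u) = 48 + 2880*u (Z(h, u) = 48 + 8*(360*u) = 48 + 2880*u)
(Z(805, -1968) - 3715644)*(-3493371 + (-1858632 + 1756796)/(-1179186 + w)) = ((48 + 2880*(-1968)) - 3715644)*(-3493371 + (-1858632 + 1756796)/(-1179186 - 1833319)) = ((48 - 5667840) - 3715644)*(-3493371 - 101836/(-3012505)) = (-5667792 - 3715644)*(-3493371 - 101836*(-1/3012505)) = -9383436*(-3493371 + 101836/3012505) = -9383436*(-10523797502519/3012505) = 98749380341846875284/3012505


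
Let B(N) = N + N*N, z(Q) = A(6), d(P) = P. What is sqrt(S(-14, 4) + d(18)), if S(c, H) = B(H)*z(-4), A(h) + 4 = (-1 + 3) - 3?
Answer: I*sqrt(82) ≈ 9.0554*I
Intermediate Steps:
A(h) = -5 (A(h) = -4 + ((-1 + 3) - 3) = -4 + (2 - 3) = -4 - 1 = -5)
z(Q) = -5
B(N) = N + N**2
S(c, H) = -5*H*(1 + H) (S(c, H) = (H*(1 + H))*(-5) = -5*H*(1 + H))
sqrt(S(-14, 4) + d(18)) = sqrt(-5*4*(1 + 4) + 18) = sqrt(-5*4*5 + 18) = sqrt(-100 + 18) = sqrt(-82) = I*sqrt(82)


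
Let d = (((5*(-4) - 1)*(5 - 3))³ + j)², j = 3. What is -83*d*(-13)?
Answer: 5922185615775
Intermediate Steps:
d = 5488587225 (d = (((5*(-4) - 1)*(5 - 3))³ + 3)² = (((-20 - 1)*2)³ + 3)² = ((-21*2)³ + 3)² = ((-42)³ + 3)² = (-74088 + 3)² = (-74085)² = 5488587225)
-83*d*(-13) = -83*5488587225*(-13) = -455552739675*(-13) = 5922185615775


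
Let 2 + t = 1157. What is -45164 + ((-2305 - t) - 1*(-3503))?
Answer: -45121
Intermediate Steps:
t = 1155 (t = -2 + 1157 = 1155)
-45164 + ((-2305 - t) - 1*(-3503)) = -45164 + ((-2305 - 1*1155) - 1*(-3503)) = -45164 + ((-2305 - 1155) + 3503) = -45164 + (-3460 + 3503) = -45164 + 43 = -45121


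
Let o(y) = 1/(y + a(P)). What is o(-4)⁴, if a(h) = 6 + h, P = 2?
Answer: 1/256 ≈ 0.0039063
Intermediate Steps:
o(y) = 1/(8 + y) (o(y) = 1/(y + (6 + 2)) = 1/(y + 8) = 1/(8 + y))
o(-4)⁴ = (1/(8 - 4))⁴ = (1/4)⁴ = (¼)⁴ = 1/256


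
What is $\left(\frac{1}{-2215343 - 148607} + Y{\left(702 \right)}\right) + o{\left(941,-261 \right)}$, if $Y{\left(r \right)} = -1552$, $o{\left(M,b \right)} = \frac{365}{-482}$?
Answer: $- \frac{442312183758}{284855975} \approx -1552.8$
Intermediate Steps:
$o{\left(M,b \right)} = - \frac{365}{482}$ ($o{\left(M,b \right)} = 365 \left(- \frac{1}{482}\right) = - \frac{365}{482}$)
$\left(\frac{1}{-2215343 - 148607} + Y{\left(702 \right)}\right) + o{\left(941,-261 \right)} = \left(\frac{1}{-2215343 - 148607} - 1552\right) - \frac{365}{482} = \left(\frac{1}{-2363950} - 1552\right) - \frac{365}{482} = \left(- \frac{1}{2363950} - 1552\right) - \frac{365}{482} = - \frac{3668850401}{2363950} - \frac{365}{482} = - \frac{442312183758}{284855975}$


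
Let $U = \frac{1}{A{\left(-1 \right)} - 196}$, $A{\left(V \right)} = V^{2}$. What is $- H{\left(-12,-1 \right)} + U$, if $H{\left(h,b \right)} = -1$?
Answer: $\frac{194}{195} \approx 0.99487$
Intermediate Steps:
$U = - \frac{1}{195}$ ($U = \frac{1}{\left(-1\right)^{2} - 196} = \frac{1}{1 - 196} = \frac{1}{-195} = - \frac{1}{195} \approx -0.0051282$)
$- H{\left(-12,-1 \right)} + U = \left(-1\right) \left(-1\right) - \frac{1}{195} = 1 - \frac{1}{195} = \frac{194}{195}$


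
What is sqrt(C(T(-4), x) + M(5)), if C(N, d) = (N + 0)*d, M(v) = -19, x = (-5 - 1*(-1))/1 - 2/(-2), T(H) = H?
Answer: I*sqrt(7) ≈ 2.6458*I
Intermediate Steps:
x = -3 (x = (-5 + 1)*1 - 2*(-1/2) = -4*1 + 1 = -4 + 1 = -3)
C(N, d) = N*d
sqrt(C(T(-4), x) + M(5)) = sqrt(-4*(-3) - 19) = sqrt(12 - 19) = sqrt(-7) = I*sqrt(7)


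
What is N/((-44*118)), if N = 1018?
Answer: -509/2596 ≈ -0.19607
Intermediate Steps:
N/((-44*118)) = 1018/((-44*118)) = 1018/(-5192) = 1018*(-1/5192) = -509/2596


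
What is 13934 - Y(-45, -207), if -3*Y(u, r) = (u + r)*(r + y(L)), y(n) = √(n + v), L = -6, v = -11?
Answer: 31322 - 84*I*√17 ≈ 31322.0 - 346.34*I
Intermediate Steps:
y(n) = √(-11 + n) (y(n) = √(n - 11) = √(-11 + n))
Y(u, r) = -(r + u)*(r + I*√17)/3 (Y(u, r) = -(u + r)*(r + √(-11 - 6))/3 = -(r + u)*(r + √(-17))/3 = -(r + u)*(r + I*√17)/3)
13934 - Y(-45, -207) = 13934 - (-⅓*(-207)² - ⅓*(-207)*(-45) - ⅓*I*(-207)*√17 - ⅓*I*(-45)*√17) = 13934 - (-⅓*42849 - 3105 + 69*I*√17 + 15*I*√17) = 13934 - (-14283 - 3105 + 69*I*√17 + 15*I*√17) = 13934 - (-17388 + 84*I*√17) = 13934 + (17388 - 84*I*√17) = 31322 - 84*I*√17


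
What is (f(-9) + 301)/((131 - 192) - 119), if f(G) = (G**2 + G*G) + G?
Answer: -227/90 ≈ -2.5222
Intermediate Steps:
f(G) = G + 2*G**2 (f(G) = (G**2 + G**2) + G = 2*G**2 + G = G + 2*G**2)
(f(-9) + 301)/((131 - 192) - 119) = (-9*(1 + 2*(-9)) + 301)/((131 - 192) - 119) = (-9*(1 - 18) + 301)/(-61 - 119) = (-9*(-17) + 301)/(-180) = (153 + 301)*(-1/180) = 454*(-1/180) = -227/90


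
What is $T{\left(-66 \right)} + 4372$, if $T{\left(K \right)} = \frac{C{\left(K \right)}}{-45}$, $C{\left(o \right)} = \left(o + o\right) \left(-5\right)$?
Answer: $\frac{13072}{3} \approx 4357.3$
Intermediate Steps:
$C{\left(o \right)} = - 10 o$ ($C{\left(o \right)} = 2 o \left(-5\right) = - 10 o$)
$T{\left(K \right)} = \frac{2 K}{9}$ ($T{\left(K \right)} = \frac{\left(-10\right) K}{-45} = - 10 K \left(- \frac{1}{45}\right) = \frac{2 K}{9}$)
$T{\left(-66 \right)} + 4372 = \frac{2}{9} \left(-66\right) + 4372 = - \frac{44}{3} + 4372 = \frac{13072}{3}$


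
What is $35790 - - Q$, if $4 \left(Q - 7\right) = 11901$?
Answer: $\frac{155089}{4} \approx 38772.0$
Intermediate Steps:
$Q = \frac{11929}{4}$ ($Q = 7 + \frac{1}{4} \cdot 11901 = 7 + \frac{11901}{4} = \frac{11929}{4} \approx 2982.3$)
$35790 - - Q = 35790 - \left(-1\right) \frac{11929}{4} = 35790 - - \frac{11929}{4} = 35790 + \frac{11929}{4} = \frac{155089}{4}$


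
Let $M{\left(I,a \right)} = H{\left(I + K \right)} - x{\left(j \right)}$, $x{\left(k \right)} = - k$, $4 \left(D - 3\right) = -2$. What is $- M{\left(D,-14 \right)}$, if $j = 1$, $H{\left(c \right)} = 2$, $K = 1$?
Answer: $-3$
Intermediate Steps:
$D = \frac{5}{2}$ ($D = 3 + \frac{1}{4} \left(-2\right) = 3 - \frac{1}{2} = \frac{5}{2} \approx 2.5$)
$M{\left(I,a \right)} = 3$ ($M{\left(I,a \right)} = 2 - \left(-1\right) 1 = 2 - -1 = 2 + 1 = 3$)
$- M{\left(D,-14 \right)} = \left(-1\right) 3 = -3$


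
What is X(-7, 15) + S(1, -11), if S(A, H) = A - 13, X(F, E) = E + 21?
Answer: 24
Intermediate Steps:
X(F, E) = 21 + E
S(A, H) = -13 + A
X(-7, 15) + S(1, -11) = (21 + 15) + (-13 + 1) = 36 - 12 = 24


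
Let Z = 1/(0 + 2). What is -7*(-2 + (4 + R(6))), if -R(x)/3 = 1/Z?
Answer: 28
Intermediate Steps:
Z = ½ (Z = 1/2 = ½ ≈ 0.50000)
R(x) = -6 (R(x) = -3/½ = -3*2 = -6)
-7*(-2 + (4 + R(6))) = -7*(-2 + (4 - 6)) = -7*(-2 - 2) = -7*(-4) = 28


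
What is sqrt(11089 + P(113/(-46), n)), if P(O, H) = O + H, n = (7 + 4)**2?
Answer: 3*sqrt(2635018)/46 ≈ 105.87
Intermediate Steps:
n = 121 (n = 11**2 = 121)
P(O, H) = H + O
sqrt(11089 + P(113/(-46), n)) = sqrt(11089 + (121 + 113/(-46))) = sqrt(11089 + (121 + 113*(-1/46))) = sqrt(11089 + (121 - 113/46)) = sqrt(11089 + 5453/46) = sqrt(515547/46) = 3*sqrt(2635018)/46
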